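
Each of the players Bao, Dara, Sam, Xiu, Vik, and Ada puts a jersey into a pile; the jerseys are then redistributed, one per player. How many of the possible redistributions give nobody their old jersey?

Let Aᵢ be the assignments in which player i gets their old jersey. We want the size of the complement of A₁∪…∪A_6.
By inclusion–exclusion this is Σ_{j=0}^{6} (−1)^j C(6,j)·(6−j)!.
Computing: 720 − 720 + 360 − 120 + 30 − 6 + 1 = 265.

265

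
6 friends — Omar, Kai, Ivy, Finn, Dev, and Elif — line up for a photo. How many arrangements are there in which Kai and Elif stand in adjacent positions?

Place the 4 others and the Kai-Elif pair as 5 objects in a line; the pair has 2 internal arrangements.
That gives 2 × 5! = 2 × 120 = 240.

240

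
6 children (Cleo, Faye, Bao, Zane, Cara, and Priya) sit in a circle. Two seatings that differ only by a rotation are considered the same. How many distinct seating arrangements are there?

120

Around a circle, 6 distinct people have 6!/6 = (5)! = 120 rotationally distinct seatings.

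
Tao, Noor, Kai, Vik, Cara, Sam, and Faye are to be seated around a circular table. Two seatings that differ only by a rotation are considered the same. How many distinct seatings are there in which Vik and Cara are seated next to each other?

Glue Vik and Cara into a block (2 internal orders). Seating 6 units around a circle gives (5)! arrangements.
So 2 × (5)! = 2 × 120 = 240.

240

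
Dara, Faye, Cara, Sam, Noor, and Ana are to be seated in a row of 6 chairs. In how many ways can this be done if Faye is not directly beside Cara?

480

Of the 6! = 720 arrangements, those with Faye and Cara adjacent number 2 × 5! = 240 (treat the pair as a block with 2 internal orders).
So 720 − 240 = 480 arrangements keep them apart.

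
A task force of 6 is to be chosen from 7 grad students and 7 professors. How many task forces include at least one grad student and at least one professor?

2989

Total 6-person selections from all 14: C(14,6) = 3003.
Selections missing a whole group: no grad students → C(7,6) = 7; no professors → C(7,6) = 7.
Both groups omitted at once is impossible, so 3003 − 14 = 2989.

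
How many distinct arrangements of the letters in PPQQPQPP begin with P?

With the first slot taken by P, it remains to arrange the other 7 letters (PQQPQPP).
Those 7 letters have P appearing 4 times and Q appearing 3 times, giving (7)!/(4!·3!) = 35.

35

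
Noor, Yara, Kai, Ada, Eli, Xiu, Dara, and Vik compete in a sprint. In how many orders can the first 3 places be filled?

This is an ordered selection of 3 from 8: P(8,3).
That gives 8 × 7 × 6 = 336.

336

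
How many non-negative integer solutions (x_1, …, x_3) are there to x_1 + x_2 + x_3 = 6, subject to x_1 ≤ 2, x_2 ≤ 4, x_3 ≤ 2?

Without the upper bounds there are C(8,2) = 28 ways to split 6 among 3 variables.
Subtract solutions that violate a single cap (substitute x_i' = x_i − (cap_i+1)): x_1 ≥ 3 gives C(5,2) = 10; x_2 ≥ 5 gives C(3,2) = 3; x_3 ≥ 3 gives C(5,2) = 10. Together 23.
Add back pairs where two caps are both exceeded: 0 + 1 + 0 = 1.
By inclusion–exclusion the count is 28 − 23 + 1 = 6.

6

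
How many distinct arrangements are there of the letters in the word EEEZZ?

10

The 5 letters of EEEZZ have repeats: E appearing 3 times and Z appearing twice.
The number of distinct arrangements is 5!/(3!·2!) = 120/12 = 10.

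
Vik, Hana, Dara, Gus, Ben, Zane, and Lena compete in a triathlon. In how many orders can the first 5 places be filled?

This is an ordered selection of 5 from 7: P(7,5).
That gives 7 × 6 × 5 × 4 × 3 = 2520.

2520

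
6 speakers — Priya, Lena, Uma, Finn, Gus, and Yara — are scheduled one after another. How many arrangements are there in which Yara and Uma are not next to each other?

There are 6! = 720 arrangements in all. If Yara and Uma are adjacent, merging them into one block gives 2·(5)! = 240 arrangements.
Complementary counting: 720 − 240 = 480.

480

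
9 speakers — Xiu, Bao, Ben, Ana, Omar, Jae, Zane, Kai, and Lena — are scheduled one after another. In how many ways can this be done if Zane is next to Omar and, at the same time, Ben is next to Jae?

20160

Treat {Zane,Omar} as one block (2 orders) and {Ben,Jae} as another (2 orders).
That leaves 7 units to arrange: 2 × 2 × 7! = 4 × 5040 = 20160.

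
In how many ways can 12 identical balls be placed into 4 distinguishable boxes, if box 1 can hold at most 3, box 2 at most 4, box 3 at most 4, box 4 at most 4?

Without the upper bounds there are C(15,3) = 455 ways to split 12 among 4 boxes.
Subtract solutions that violate a single cap (substitute x_i' = x_i − (cap_i+1)): x_1 ≥ 4 gives C(11,3) = 165; x_2 ≥ 5 gives C(10,3) = 120; x_3 ≥ 5 gives C(10,3) = 120; x_4 ≥ 5 gives C(10,3) = 120. Together 525.
Add back pairs where two caps are both exceeded: 20 + 20 + 20 + 10 + 10 + 10 = 90.
By inclusion–exclusion the count is 455 − 525 + 90 = 20.

20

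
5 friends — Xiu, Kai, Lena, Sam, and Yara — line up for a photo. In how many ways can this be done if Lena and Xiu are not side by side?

72

There are 5! = 120 arrangements in all. If Lena and Xiu are adjacent, merging them into one block gives 2·(4)! = 48 arrangements.
Complementary counting: 120 − 48 = 72.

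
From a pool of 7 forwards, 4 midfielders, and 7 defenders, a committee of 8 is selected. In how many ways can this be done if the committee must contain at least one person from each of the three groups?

Total 8-person selections from all 18: C(18,8) = 43758.
Subtract selections that omit an entire group: no forwards → C(11,8) = 165; no midfielders → C(14,8) = 3003; no defenders → C(11,8) = 165.
Add back selections omitting two groups (i.e. drawn from a single group): C(7,8) + C(4,8) + C(7,8) = 0.
By inclusion–exclusion: 43758 − 3333 + 0 = 40425.

40425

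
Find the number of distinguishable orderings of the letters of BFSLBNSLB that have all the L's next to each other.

3360

Treat the 2 copies of L as a single block. The multiset to arrange is then {LL, B, B, B, F, N, S, S}, 8 items in all.
That gives (8)!/(3!·2!) = 3360 arrangements.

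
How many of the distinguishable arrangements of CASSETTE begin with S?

Fix S in the first position and arrange the remaining 7 letters.
Those 7 letters have E appearing twice and T appearing twice, giving (7)!/(2!·2!) = 1260.

1260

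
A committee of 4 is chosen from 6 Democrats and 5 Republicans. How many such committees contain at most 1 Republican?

115

Split by how many Republicans are chosen (0 through 1).
Sum: C(5,0)·C(6,4) + C(5,1)·C(6,3) = 15 + 100 = 115.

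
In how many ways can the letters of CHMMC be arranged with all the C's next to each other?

Treat the 2 copies of C as a single block. The multiset to arrange is then {CC, H, M, M}, 4 items in all.
That gives (4)!/(2!) = 12 arrangements.

12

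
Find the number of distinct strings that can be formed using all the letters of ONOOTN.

60

The 6 letters of ONOOTN have repeats: N appearing twice and O appearing 3 times.
The number of distinct arrangements is 6!/(3!·2!) = 720/12 = 60.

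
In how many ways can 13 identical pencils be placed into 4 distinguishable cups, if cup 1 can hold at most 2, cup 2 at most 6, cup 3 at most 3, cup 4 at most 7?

42

By stars and bars, unrestricted non-negative solutions to x_1+…+x_4 = 13 number C(13+3,3) = 560.
Subtract solutions that violate a single cap (substitute x_i' = x_i − (cap_i+1)): x_1 ≥ 3 gives C(13,3) = 286; x_2 ≥ 7 gives C(9,3) = 84; x_3 ≥ 4 gives C(12,3) = 220; x_4 ≥ 8 gives C(8,3) = 56. Together 646.
Add back pairs where two caps are both exceeded: 20 + 84 + 10 + 10 + 0 + 4 = 128.
By inclusion–exclusion the count is 560 − 646 + 128 = 42.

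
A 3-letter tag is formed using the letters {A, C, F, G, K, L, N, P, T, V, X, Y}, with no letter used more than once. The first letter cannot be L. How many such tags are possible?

The first letter has 12−1 = 11 choices (anything except L).
The remaining 2 letters are filled from the other 11 symbols without repetition: 11 × 10 = 110.
Total: 11 × 110 = 1210.

1210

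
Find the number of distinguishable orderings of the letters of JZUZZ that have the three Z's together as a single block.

6

Treat the 3 copies of Z as a single block. The multiset to arrange is then {ZZZ, J, U}, 3 items in all.
All 3 items are distinct, so there are (3)! = 6 arrangements.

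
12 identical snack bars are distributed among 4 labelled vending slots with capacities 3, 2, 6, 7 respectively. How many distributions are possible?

Ignoring the caps, the number of non-negative solutions to x_1+…+x_4 = 12 is C(15,3) = 455.
Subtract solutions that violate a single cap (substitute x_i' = x_i − (cap_i+1)): x_1 ≥ 4 gives C(11,3) = 165; x_2 ≥ 3 gives C(12,3) = 220; x_3 ≥ 7 gives C(8,3) = 56; x_4 ≥ 8 gives C(7,3) = 35. Together 476.
Add back pairs where two caps are both exceeded: 56 + 4 + 1 + 10 + 4 + 0 = 75.
By inclusion–exclusion the count is 455 − 476 + 75 = 54.

54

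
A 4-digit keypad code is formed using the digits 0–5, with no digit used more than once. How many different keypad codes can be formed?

Choose and order 4 of the 6 symbols: the first digit has 6 options, the next 5, then 4, 3.
6 × 5 × 4 × 3 = 360.

360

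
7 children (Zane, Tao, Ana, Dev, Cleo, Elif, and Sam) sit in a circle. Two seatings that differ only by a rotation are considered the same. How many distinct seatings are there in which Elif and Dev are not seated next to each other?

Without the restriction there are (6)! = 720 seatings.
Seatings with Elif beside Dev: treat them as a block with 2 internal orders, giving 2 × (5)! = 240.
Subtracting, 720 − 240 = 480.

480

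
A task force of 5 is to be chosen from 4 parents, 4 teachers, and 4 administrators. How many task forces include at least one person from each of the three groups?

With no constraint there are C(12,5) = 792 possible selections.
Selections missing a whole group: no parents → C(8,5) = 56; no teachers → C(8,5) = 56; no administrators → C(8,5) = 56.
Add back selections omitting two groups (i.e. drawn from a single group): C(4,5) + C(4,5) + C(4,5) = 0.
By inclusion–exclusion: 792 − 168 + 0 = 624.

624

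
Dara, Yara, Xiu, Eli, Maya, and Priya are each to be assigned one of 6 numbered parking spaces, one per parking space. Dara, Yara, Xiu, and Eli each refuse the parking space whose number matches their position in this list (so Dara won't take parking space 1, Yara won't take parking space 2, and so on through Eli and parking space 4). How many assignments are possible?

362

Let Aᵢ (for 1 ≤ i ≤ 4) be the placements that put person i in their forbidden parking space. Any j of these fix j positions, leaving (6−j)! ways to fill the rest, and there are C(4,j) ways to pick which j.
By inclusion–exclusion, the number of valid placements is Σ_{j=0}^{4} (−1)^j C(4,j)·(6−j)!.
Computing: 720 − 480 + 144 − 24 + 2 = 362.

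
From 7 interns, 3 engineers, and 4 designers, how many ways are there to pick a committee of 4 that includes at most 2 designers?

960

Split by how many designers are chosen (0 through 2).
Sum: C(4,0)·C(10,4) + C(4,1)·C(10,3) + C(4,2)·C(10,2) = 210 + 480 + 270 = 960.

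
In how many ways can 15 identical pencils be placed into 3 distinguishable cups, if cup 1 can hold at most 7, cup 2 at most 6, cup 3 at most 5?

Ignoring the caps, the number of non-negative solutions to x_1+…+x_3 = 15 is C(17,2) = 136.
Subtract solutions that violate a single cap (substitute x_i' = x_i − (cap_i+1)): x_1 ≥ 8 gives C(9,2) = 36; x_2 ≥ 7 gives C(10,2) = 45; x_3 ≥ 6 gives C(11,2) = 55. Together 136.
Add back pairs where two caps are both exceeded: 1 + 3 + 6 = 10.
By inclusion–exclusion the count is 136 − 136 + 10 = 10.

10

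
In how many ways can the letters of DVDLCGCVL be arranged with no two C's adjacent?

17640

Total arrangements of DVDLCGCVL: 9!/(2!·2!·2!·2!) = 22680.
If the two C's are adjacent, glue them into one block, leaving 8 items to arrange: (8)!/(2!·2!·2!) = 5040 ways.
Subtracting, 22680 − 5040 = 17640 arrangements keep the C's apart.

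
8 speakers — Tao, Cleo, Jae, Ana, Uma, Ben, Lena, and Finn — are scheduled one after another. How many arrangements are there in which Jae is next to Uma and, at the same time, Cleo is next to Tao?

Treat {Jae,Uma} as one block (2 orders) and {Cleo,Tao} as another (2 orders).
That leaves 6 units to arrange: 2 × 2 × 6! = 4 × 720 = 2880.

2880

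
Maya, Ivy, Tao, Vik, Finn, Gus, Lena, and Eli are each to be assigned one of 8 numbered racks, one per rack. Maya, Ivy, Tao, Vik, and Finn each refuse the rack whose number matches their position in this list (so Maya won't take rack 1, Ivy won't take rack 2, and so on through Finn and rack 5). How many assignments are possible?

21234

Let Aᵢ (for 1 ≤ i ≤ 5) be the placements that put person i in their forbidden rack. Any j of these fix j positions, leaving (8−j)! ways to fill the rest, and there are C(5,j) ways to pick which j.
By inclusion–exclusion, the number of valid placements is Σ_{j=0}^{5} (−1)^j C(5,j)·(8−j)!.
Computing: 40320 − 25200 + 7200 − 1200 + 120 − 6 = 21234.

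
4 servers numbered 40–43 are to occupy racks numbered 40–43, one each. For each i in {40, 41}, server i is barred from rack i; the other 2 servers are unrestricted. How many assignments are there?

Let Aᵢ (for i ∈ {40, 41}) be the placements that put server i in its forbidden rack. Any j of these fix j positions, leaving (4−j)! ways to fill the rest, and there are C(2,j) ways to pick which j.
By inclusion–exclusion, the number of valid placements is Σ_{j=0}^{2} (−1)^j C(2,j)·(4−j)!.
Computing: 24 − 12 + 2 = 14.

14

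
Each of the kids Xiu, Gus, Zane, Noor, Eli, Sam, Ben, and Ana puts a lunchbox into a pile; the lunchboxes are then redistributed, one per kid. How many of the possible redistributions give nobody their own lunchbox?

14833

Let Aᵢ be the assignments in which kid i gets their own lunchbox. We want the size of the complement of A₁∪…∪A_8.
By inclusion–exclusion this is Σ_{j=0}^{8} (−1)^j C(8,j)·(8−j)!.
Computing: 40320 − 40320 + 20160 − 6720 + 1680 − 336 + 56 − 8 + 1 = 14833.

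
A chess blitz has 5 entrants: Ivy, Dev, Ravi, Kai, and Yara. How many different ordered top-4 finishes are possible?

There are 5 choices for 1st place, 4 for 2nd, and so on down to 2 for position 4.
That gives 5 × 4 × 3 × 2 = 120.

120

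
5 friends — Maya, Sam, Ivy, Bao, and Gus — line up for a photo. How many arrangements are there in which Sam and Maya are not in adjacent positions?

Of the 5! = 120 arrangements, those with Sam and Maya adjacent number 2 × 4! = 48 (treat the pair as a block with 2 internal orders).
Complementary counting: 120 − 48 = 72.

72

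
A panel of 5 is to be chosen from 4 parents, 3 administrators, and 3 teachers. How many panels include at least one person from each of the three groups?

Total 5-person selections from all 10: C(10,5) = 252.
Subtract selections that omit an entire group: no parents → C(6,5) = 6; no administrators → C(7,5) = 21; no teachers → C(7,5) = 21.
Add back selections omitting two groups (i.e. drawn from a single group): C(4,5) + C(3,5) + C(3,5) = 0.
By inclusion–exclusion: 252 − 48 + 0 = 204.

204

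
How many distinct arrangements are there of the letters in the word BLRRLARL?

1120

Letter multiplicities in BLRRLARL: A×1, B×1, L×3, R×3.
The number of distinct arrangements is 8!/(3!·3!) = 40320/36 = 1120.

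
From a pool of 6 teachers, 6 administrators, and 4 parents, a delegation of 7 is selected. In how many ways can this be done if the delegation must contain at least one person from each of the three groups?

10408

Total 7-person selections from all 16: C(16,7) = 11440.
Selections missing a whole group: no teachers → C(10,7) = 120; no administrators → C(10,7) = 120; no parents → C(12,7) = 792.
Add back selections omitting two groups (i.e. drawn from a single group): C(6,7) + C(6,7) + C(4,7) = 0.
By inclusion–exclusion: 11440 − 1032 + 0 = 10408.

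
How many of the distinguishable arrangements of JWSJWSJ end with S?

Fix S in the last position and arrange the remaining 6 letters.
Those 6 letters have J appearing 3 times and W appearing twice, giving (6)!/(3!·2!) = 60.

60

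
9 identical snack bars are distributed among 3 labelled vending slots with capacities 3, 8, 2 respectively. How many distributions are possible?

By stars and bars, unrestricted non-negative solutions to x_1+…+x_3 = 9 number C(9+2,2) = 55.
Subtract solutions that violate a single cap (substitute x_i' = x_i − (cap_i+1)): x_1 ≥ 4 gives C(7,2) = 21; x_2 ≥ 9 gives C(2,2) = 1; x_3 ≥ 3 gives C(8,2) = 28. Together 50.
Add back pairs where two caps are both exceeded: 0 + 6 + 0 = 6.
By inclusion–exclusion the count is 55 − 50 + 6 = 11.

11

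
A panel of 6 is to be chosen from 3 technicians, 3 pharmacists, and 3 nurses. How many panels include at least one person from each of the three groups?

81

With no constraint there are C(9,6) = 84 possible selections.
Selections missing a whole group: no technicians → C(6,6) = 1; no pharmacists → C(6,6) = 1; no nurses → C(6,6) = 1.
Add back selections omitting two groups (i.e. drawn from a single group): C(3,6) + C(3,6) + C(3,6) = 0.
By inclusion–exclusion: 84 − 3 + 0 = 81.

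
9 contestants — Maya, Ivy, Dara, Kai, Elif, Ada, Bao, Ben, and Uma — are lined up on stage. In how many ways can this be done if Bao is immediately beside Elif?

Treat {Bao, Elif} as a single unit. There are 8 units to order, and the pair itself can be ordered 2 ways.
That gives 2 × 8! = 2 × 40320 = 80640.

80640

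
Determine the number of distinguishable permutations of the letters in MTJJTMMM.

420

MTJJTMMM has 8 letters with J appearing twice, M appearing 4 times, and T appearing twice.
So there are 8! / (4!·2!·2!) = 420 distinguishable arrangements.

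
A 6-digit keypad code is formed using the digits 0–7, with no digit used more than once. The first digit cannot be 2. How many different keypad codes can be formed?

The first digit has 8−1 = 7 choices (anything except 2).
The remaining 5 digits are filled from the other 7 symbols without repetition: 7 × 6 × 5 × 4 × 3 = 2520.
Total: 7 × 2520 = 17640.

17640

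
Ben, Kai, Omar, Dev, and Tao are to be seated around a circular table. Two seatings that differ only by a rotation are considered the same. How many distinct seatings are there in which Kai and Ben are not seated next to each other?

12

All circular seatings of 5 people number (4)! = 24.
Seatings with Kai beside Ben: treat them as a block with 2 internal orders, giving 2 × (3)! = 12.
Subtracting, 24 − 12 = 12.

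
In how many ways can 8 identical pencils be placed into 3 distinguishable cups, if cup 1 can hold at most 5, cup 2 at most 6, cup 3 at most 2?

15

By stars and bars, unrestricted non-negative solutions to x_1+…+x_3 = 8 number C(8+2,2) = 45.
Subtract solutions that violate a single cap (substitute x_i' = x_i − (cap_i+1)): x_1 ≥ 6 gives C(4,2) = 6; x_2 ≥ 7 gives C(3,2) = 3; x_3 ≥ 3 gives C(7,2) = 21. Together 30.
No two caps can be exceeded simultaneously, so the pair terms are all 0.
By inclusion–exclusion the count is 45 − 30 + 0 = 15.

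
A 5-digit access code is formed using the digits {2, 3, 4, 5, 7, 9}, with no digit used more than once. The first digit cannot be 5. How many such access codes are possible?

The first digit has 6−1 = 5 choices (anything except 5).
The remaining 4 digits are filled from the other 5 symbols without repetition: 5 × 4 × 3 × 2 = 120.
Total: 5 × 120 = 600.

600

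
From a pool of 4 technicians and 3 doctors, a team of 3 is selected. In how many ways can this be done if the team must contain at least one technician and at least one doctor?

Total 3-person selections from all 7: C(7,3) = 35.
Subtract selections that omit an entire group: no technicians → C(3,3) = 1; no doctors → C(4,3) = 4.
Both groups omitted at once is impossible, so 35 − 5 = 30.

30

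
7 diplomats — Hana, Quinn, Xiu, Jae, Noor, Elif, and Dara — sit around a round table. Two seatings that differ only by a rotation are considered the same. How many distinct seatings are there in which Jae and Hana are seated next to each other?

240

Treat {Jae, Hana} as one unit (2 internal orders) and seat the resulting 6 units around the table: (5)! circular arrangements.
So 2 × (5)! = 2 × 120 = 240.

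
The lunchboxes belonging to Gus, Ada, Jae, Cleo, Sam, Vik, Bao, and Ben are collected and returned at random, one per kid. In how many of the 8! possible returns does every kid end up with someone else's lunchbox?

This is the derangement count D_8: permutations of 8 items with no fixed point.
By inclusion–exclusion this is Σ_{j=0}^{8} (−1)^j C(8,j)·(8−j)!.
Computing: 40320 − 40320 + 20160 − 6720 + 1680 − 336 + 56 − 8 + 1 = 14833.

14833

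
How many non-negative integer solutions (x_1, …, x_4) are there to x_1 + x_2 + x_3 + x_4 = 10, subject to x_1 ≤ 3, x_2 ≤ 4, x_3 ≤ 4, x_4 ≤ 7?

89

Ignoring the caps, the number of non-negative solutions to x_1+…+x_4 = 10 is C(13,3) = 286.
Subtract solutions that violate a single cap (substitute x_i' = x_i − (cap_i+1)): x_1 ≥ 4 gives C(9,3) = 84; x_2 ≥ 5 gives C(8,3) = 56; x_3 ≥ 5 gives C(8,3) = 56; x_4 ≥ 8 gives C(5,3) = 10. Together 206.
Add back pairs where two caps are both exceeded: 4 + 4 + 0 + 1 + 0 + 0 = 9.
By inclusion–exclusion the count is 286 − 206 + 9 = 89.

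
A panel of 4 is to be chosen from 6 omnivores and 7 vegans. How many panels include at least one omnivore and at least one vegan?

Total 4-person selections from all 13: C(13,4) = 715.
Subtract selections that omit an entire group: no omnivores → C(7,4) = 35; no vegans → C(6,4) = 15.
Both groups omitted at once is impossible, so 715 − 50 = 665.

665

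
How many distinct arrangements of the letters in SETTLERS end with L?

630

With the last slot taken by L, it remains to arrange the other 7 letters (SETTERS).
Those 7 letters have E appearing twice, S appearing twice, and T appearing twice, giving (7)!/(2!·2!·2!) = 630.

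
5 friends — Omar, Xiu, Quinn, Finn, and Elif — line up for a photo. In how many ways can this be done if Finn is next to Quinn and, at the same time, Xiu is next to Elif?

Treat {Finn,Quinn} as one block (2 orders) and {Xiu,Elif} as another (2 orders).
That leaves 3 units to arrange: 2 × 2 × 3! = 4 × 6 = 24.

24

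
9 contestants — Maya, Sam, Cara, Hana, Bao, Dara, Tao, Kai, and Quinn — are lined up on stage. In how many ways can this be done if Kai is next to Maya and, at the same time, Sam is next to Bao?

Treat {Kai,Maya} as one block (2 orders) and {Sam,Bao} as another (2 orders).
That leaves 7 units to arrange: 2 × 2 × 7! = 4 × 5040 = 20160.

20160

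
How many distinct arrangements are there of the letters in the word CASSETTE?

The 8 letters of CASSETTE have repeats: E appearing twice, S appearing twice, and T appearing twice.
Dividing 8! = 40320 by 2!·2!·2! = 8 for the repeated letters gives 5040.

5040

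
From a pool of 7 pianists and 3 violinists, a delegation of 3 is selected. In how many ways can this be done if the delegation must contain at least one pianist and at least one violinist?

Total 3-person selections from all 10: C(10,3) = 120.
Subtract selections that omit an entire group: no pianists → C(3,3) = 1; no violinists → C(7,3) = 35.
Both groups omitted at once is impossible, so 120 − 36 = 84.

84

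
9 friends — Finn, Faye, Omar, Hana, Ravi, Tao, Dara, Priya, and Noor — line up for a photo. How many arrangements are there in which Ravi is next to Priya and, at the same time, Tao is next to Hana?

20160

Treat {Ravi,Priya} as one block (2 orders) and {Tao,Hana} as another (2 orders).
That leaves 7 units to arrange: 2 × 2 × 7! = 4 × 5040 = 20160.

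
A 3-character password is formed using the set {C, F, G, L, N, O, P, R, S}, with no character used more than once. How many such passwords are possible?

504

Choose and order 3 of the 9 symbols: the first character has 9 options, the next 8, then 7.
9 × 8 × 7 = 504.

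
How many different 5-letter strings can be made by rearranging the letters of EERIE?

EERIE has 5 letters with E appearing 3 times.
The number of distinct arrangements is 5!/(3!) = 120/6 = 20.

20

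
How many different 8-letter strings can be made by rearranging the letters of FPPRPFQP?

The 8 letters of FPPRPFQP have repeats: F appearing twice and P appearing 4 times.
So there are 8! / (4!·2!) = 840 distinguishable arrangements.

840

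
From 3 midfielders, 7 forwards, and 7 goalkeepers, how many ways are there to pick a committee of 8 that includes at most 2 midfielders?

22308

Split by how many midfielders are chosen (0 through 2).
Sum: C(3,0)·C(14,8) + C(3,1)·C(14,7) + C(3,2)·C(14,6) = 3003 + 10296 + 9009 = 22308.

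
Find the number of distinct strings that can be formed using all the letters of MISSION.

The 7 letters of MISSION have repeats: I appearing twice and S appearing twice.
The number of distinct arrangements is 7!/(2!·2!) = 5040/4 = 1260.

1260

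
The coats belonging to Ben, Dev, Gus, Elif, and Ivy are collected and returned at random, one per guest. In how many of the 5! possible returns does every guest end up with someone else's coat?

44

Count assignments avoiding every fixed point. For any j of the 5 guests fixed to their own coat, the other 5−j can be arranged in (5−j)! ways.
By inclusion–exclusion this is Σ_{j=0}^{5} (−1)^j C(5,j)·(5−j)!.
Computing: 120 − 120 + 60 − 20 + 5 − 1 = 44.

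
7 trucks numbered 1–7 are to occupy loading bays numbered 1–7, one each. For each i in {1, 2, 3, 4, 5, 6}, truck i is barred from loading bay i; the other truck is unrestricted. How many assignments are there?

2119

Let Aᵢ (for 1 ≤ i ≤ 6) be the placements that put truck i in its forbidden loading bay. Any j of these fix j positions, leaving (7−j)! ways to fill the rest, and there are C(6,j) ways to pick which j.
By inclusion–exclusion, the number of valid placements is Σ_{j=0}^{6} (−1)^j C(6,j)·(7−j)!.
Computing: 5040 − 4320 + 1800 − 480 + 90 − 12 + 1 = 2119.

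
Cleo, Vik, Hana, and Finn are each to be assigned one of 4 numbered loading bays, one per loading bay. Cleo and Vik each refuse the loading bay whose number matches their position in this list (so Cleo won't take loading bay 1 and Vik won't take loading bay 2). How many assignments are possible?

Let Aᵢ (for i ∈ {1, 2}) be the placements that put person i in their forbidden loading bay. Any j of these fix j positions, leaving (4−j)! ways to fill the rest, and there are C(2,j) ways to pick which j.
By inclusion–exclusion, the number of valid placements is Σ_{j=0}^{2} (−1)^j C(2,j)·(4−j)!.
Computing: 24 − 12 + 2 = 14.

14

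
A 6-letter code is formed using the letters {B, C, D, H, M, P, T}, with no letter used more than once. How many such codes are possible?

With no repetition, fill the 6 letters in order: 7 choices, then 6, down to 2.
7 × 6 × 5 × 4 × 3 × 2 = 5040.

5040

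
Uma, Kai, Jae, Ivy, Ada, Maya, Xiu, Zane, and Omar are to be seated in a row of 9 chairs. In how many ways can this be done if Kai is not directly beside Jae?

282240

Of the 9! = 362880 arrangements, those with Kai and Jae adjacent number 2 × 8! = 80640 (treat the pair as a block with 2 internal orders).
Complementary counting: 362880 − 80640 = 282240.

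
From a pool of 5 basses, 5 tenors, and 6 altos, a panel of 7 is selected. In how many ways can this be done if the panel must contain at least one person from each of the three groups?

With no constraint there are C(16,7) = 11440 possible selections.
Subtract selections that omit an entire group: no basses → C(11,7) = 330; no tenors → C(11,7) = 330; no altos → C(10,7) = 120.
Add back selections omitting two groups (i.e. drawn from a single group): C(5,7) + C(5,7) + C(6,7) = 0.
By inclusion–exclusion: 11440 − 780 + 0 = 10660.

10660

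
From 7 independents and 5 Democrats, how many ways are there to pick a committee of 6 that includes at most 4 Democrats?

Split by how many Democrats are chosen (0 through 4).
Sum: C(5,0)·C(7,6) + C(5,1)·C(7,5) + C(5,2)·C(7,4) + C(5,3)·C(7,3) + C(5,4)·C(7,2) = 7 + 105 + 350 + 350 + 105 = 917.

917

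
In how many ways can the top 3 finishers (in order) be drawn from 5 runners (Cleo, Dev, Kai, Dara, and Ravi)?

60

There are 5 choices for 1st place, 4 for 2nd, and 3 for 3rd.
That gives 5 × 4 × 3 = 60.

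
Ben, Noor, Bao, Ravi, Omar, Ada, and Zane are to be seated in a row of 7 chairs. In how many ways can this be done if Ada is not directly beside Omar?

There are 7! = 5040 arrangements in all. If Ada and Omar are adjacent, merging them into one block gives 2·(6)! = 1440 arrangements.
So 5040 − 1440 = 3600 arrangements keep them apart.

3600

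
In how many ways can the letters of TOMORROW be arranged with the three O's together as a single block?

360

Treat the 3 copies of O as a single block. The multiset to arrange is then {OOO, M, R, R, T, W}, 6 items in all.
That gives (6)!/(2!) = 360 arrangements.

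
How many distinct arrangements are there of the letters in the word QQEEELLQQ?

QQEEELLQQ has 9 letters with E appearing 3 times, L appearing twice, and Q appearing 4 times.
Dividing 9! = 362880 by 4!·3!·2! = 288 for the repeated letters gives 1260.

1260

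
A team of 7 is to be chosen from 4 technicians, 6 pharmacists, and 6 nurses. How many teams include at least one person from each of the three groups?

10408

Unrestricted: C(16,7) = 11440 ways to pick any 7 of the 16.
Selections missing a whole group: no technicians → C(12,7) = 792; no pharmacists → C(10,7) = 120; no nurses → C(10,7) = 120.
Add back selections omitting two groups (i.e. drawn from a single group): C(4,7) + C(6,7) + C(6,7) = 0.
By inclusion–exclusion: 11440 − 1032 + 0 = 10408.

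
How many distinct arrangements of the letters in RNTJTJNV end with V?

Fix V in the last position and arrange the remaining 7 letters.
Those 7 letters have J appearing twice, N appearing twice, and T appearing twice, giving (7)!/(2!·2!·2!) = 630.

630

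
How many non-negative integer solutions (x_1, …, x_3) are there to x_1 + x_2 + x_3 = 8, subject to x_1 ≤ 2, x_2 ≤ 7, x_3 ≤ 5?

17

By stars and bars, unrestricted non-negative solutions to x_1+…+x_3 = 8 number C(8+2,2) = 45.
Subtract solutions that violate a single cap (substitute x_i' = x_i − (cap_i+1)): x_1 ≥ 3 gives C(7,2) = 21; x_2 ≥ 8 gives C(2,2) = 1; x_3 ≥ 6 gives C(4,2) = 6. Together 28.
No two caps can be exceeded simultaneously, so the pair terms are all 0.
By inclusion–exclusion the count is 45 − 28 + 0 = 17.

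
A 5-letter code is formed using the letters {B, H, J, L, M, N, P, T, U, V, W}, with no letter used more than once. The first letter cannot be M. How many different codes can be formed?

The first letter has 11−1 = 10 choices (anything except M).
The remaining 4 letters are filled from the other 10 symbols without repetition: 10 × 9 × 8 × 7 = 5040.
Total: 10 × 5040 = 50400.

50400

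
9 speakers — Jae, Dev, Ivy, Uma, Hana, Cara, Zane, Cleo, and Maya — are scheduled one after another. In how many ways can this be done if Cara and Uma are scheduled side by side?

80640

Treat {Cara, Uma} as a single unit. There are 8 units to order, and the pair itself can be ordered 2 ways.
So the count is 2·(8)! = 80640.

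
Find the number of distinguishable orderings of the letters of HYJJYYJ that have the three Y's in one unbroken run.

20

Treat the 3 copies of Y as a single block. The multiset to arrange is then {YYY, H, J, J, J}, 5 items in all.
That gives (5)!/(3!) = 20 arrangements.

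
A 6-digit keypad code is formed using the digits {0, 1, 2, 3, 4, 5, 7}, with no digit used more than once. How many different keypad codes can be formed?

With no repetition, fill the 6 digits in order: 7 choices, then 6, down to 2.
That product is 7 × 6 × 5 × 4 × 3 × 2 = 5040.

5040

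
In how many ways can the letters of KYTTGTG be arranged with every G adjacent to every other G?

120

Treat the 2 copies of G as a single block. The multiset to arrange is then {GG, K, T, T, T, Y}, 6 items in all.
That gives (6)!/(3!) = 120 arrangements.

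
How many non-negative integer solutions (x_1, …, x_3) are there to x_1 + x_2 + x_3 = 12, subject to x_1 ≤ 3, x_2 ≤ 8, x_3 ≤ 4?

10

By stars and bars, unrestricted non-negative solutions to x_1+…+x_3 = 12 number C(12+2,2) = 91.
Subtract solutions that violate a single cap (substitute x_i' = x_i − (cap_i+1)): x_1 ≥ 4 gives C(10,2) = 45; x_2 ≥ 9 gives C(5,2) = 10; x_3 ≥ 5 gives C(9,2) = 36. Together 91.
Add back pairs where two caps are both exceeded: 0 + 10 + 0 = 10.
By inclusion–exclusion the count is 91 − 91 + 10 = 10.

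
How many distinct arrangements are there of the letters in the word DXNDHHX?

630

DXNDHHX has 7 letters with D appearing twice, H appearing twice, and X appearing twice.
So there are 7! / (2!·2!·2!) = 630 distinguishable arrangements.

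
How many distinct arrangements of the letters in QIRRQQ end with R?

20

Fix R in the last position and arrange the remaining 5 letters.
Those 5 letters have Q appearing 3 times, giving (5)!/(3!) = 20.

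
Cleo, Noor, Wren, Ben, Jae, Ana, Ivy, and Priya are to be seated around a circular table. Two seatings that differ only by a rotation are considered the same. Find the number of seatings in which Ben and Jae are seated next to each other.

1440

Glue Ben and Jae into a block (2 internal orders). Seating 7 units around a circle gives (6)! arrangements.
So 2 × (6)! = 2 × 720 = 1440.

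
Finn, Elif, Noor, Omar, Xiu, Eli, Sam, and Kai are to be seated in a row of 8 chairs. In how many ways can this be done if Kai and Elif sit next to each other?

Glue Kai and Elif into one block (2 internal orders), leaving 7 units to arrange in a row.
That gives 2 × 7! = 2 × 5040 = 10080.

10080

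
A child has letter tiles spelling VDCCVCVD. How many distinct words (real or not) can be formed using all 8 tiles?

VDCCVCVD has 8 letters with C appearing 3 times, D appearing twice, and V appearing 3 times.
Dividing 8! = 40320 by 3!·3!·2! = 72 for the repeated letters gives 560.

560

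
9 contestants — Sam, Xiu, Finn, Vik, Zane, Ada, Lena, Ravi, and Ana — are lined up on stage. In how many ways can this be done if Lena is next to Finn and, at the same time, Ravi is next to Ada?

Treat {Lena,Finn} as one block (2 orders) and {Ravi,Ada} as another (2 orders).
That leaves 7 units to arrange: 2 × 2 × 7! = 4 × 5040 = 20160.

20160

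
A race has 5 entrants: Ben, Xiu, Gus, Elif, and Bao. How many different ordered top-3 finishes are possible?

There are 5 choices for 1st place, 4 for 2nd, and 3 for 3rd.
That gives 5 × 4 × 3 = 60.

60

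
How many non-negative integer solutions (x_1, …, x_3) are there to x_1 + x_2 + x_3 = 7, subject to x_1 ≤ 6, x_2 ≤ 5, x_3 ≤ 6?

31

By stars and bars, unrestricted non-negative solutions to x_1+…+x_3 = 7 number C(7+2,2) = 36.
Subtract solutions that violate a single cap (substitute x_i' = x_i − (cap_i+1)): x_1 ≥ 7 gives C(2,2) = 1; x_2 ≥ 6 gives C(3,2) = 3; x_3 ≥ 7 gives C(2,2) = 1. Together 5.
No two caps can be exceeded simultaneously, so the pair terms are all 0.
By inclusion–exclusion the count is 36 − 5 + 0 = 31.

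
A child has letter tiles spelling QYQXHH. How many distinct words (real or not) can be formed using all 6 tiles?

Letter multiplicities in QYQXHH: H×2, Q×2, X×1, Y×1.
Dividing 6! = 720 by 2!·2! = 4 for the repeated letters gives 180.

180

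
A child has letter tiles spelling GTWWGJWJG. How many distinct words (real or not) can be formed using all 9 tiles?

5040

The 9 letters of GTWWGJWJG have repeats: G appearing 3 times, J appearing twice, and W appearing 3 times.
The number of distinct arrangements is 9!/(3!·3!·2!) = 362880/72 = 5040.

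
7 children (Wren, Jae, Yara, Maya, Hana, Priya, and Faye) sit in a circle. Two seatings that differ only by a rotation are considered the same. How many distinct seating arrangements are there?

720

Around a circle, 7 distinct people have 7!/7 = (6)! = 720 rotationally distinct seatings.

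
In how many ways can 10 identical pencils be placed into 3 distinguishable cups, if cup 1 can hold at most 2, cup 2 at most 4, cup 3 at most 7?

9

Ignoring the caps, the number of non-negative solutions to x_1+…+x_3 = 10 is C(12,2) = 66.
Subtract solutions that violate a single cap (substitute x_i' = x_i − (cap_i+1)): x_1 ≥ 3 gives C(9,2) = 36; x_2 ≥ 5 gives C(7,2) = 21; x_3 ≥ 8 gives C(4,2) = 6. Together 63.
Add back pairs where two caps are both exceeded: 6 + 0 + 0 = 6.
By inclusion–exclusion the count is 66 − 63 + 6 = 9.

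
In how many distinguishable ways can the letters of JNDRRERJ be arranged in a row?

3360

JNDRRERJ has 8 letters with J appearing twice and R appearing 3 times.
So there are 8! / (3!·2!) = 3360 distinguishable arrangements.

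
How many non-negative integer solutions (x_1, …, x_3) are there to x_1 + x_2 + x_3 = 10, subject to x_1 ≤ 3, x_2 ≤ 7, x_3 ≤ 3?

10

Ignoring the caps, the number of non-negative solutions to x_1+…+x_3 = 10 is C(12,2) = 66.
Subtract solutions that violate a single cap (substitute x_i' = x_i − (cap_i+1)): x_1 ≥ 4 gives C(8,2) = 28; x_2 ≥ 8 gives C(4,2) = 6; x_3 ≥ 4 gives C(8,2) = 28. Together 62.
Add back pairs where two caps are both exceeded: 0 + 6 + 0 = 6.
By inclusion–exclusion the count is 66 − 62 + 6 = 10.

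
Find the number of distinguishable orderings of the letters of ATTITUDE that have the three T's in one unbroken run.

720

Treat the 3 copies of T as a single block. The multiset to arrange is then {TTT, A, D, E, I, U}, 6 items in all.
All 6 items are distinct, so there are (6)! = 720 arrangements.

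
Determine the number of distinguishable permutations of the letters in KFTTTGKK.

Letter multiplicities in KFTTTGKK: F×1, G×1, K×3, T×3.
Dividing 8! = 40320 by 3!·3! = 36 for the repeated letters gives 1120.

1120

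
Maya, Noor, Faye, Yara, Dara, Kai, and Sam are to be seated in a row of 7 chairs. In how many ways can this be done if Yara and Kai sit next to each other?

1440

Treat {Yara, Kai} as a single unit. There are 6 units to order, and the pair itself can be ordered 2 ways.
That gives 2 × 6! = 2 × 720 = 1440.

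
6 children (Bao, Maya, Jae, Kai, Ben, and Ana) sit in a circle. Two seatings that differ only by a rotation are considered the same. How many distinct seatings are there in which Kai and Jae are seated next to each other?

48

Treat {Kai, Jae} as one unit (2 internal orders) and seat the resulting 5 units around the table: (4)! circular arrangements.
So 2 × (4)! = 2 × 24 = 48.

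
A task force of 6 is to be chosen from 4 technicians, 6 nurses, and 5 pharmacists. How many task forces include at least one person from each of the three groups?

Total 6-person selections from all 15: C(15,6) = 5005.
Subtract selections that omit an entire group: no technicians → C(11,6) = 462; no nurses → C(9,6) = 84; no pharmacists → C(10,6) = 210.
Add back selections omitting two groups (i.e. drawn from a single group): C(4,6) + C(6,6) + C(5,6) = 1.
By inclusion–exclusion: 5005 − 756 + 1 = 4250.

4250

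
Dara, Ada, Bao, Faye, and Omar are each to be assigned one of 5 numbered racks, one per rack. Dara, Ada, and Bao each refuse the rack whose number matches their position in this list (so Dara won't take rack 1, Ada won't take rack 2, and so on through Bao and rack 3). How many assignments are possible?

64

Let Aᵢ (for i ∈ {1, 2, 3}) be the placements that put person i in their forbidden rack. Any j of these fix j positions, leaving (5−j)! ways to fill the rest, and there are C(3,j) ways to pick which j.
By inclusion–exclusion, the number of valid placements is Σ_{j=0}^{3} (−1)^j C(3,j)·(5−j)!.
Computing: 120 − 72 + 18 − 2 = 64.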